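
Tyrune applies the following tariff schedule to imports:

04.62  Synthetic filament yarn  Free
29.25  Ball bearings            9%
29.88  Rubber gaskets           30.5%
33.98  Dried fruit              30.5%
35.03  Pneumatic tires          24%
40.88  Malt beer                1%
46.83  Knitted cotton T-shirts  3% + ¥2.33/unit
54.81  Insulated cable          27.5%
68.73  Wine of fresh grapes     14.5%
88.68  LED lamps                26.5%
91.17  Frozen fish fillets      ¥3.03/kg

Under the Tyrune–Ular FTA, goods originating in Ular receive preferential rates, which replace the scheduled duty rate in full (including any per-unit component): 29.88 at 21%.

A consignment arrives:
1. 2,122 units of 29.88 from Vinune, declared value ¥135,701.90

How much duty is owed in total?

Line 1 (29.88, Vinune, 2,122 units, ¥135,701.90):
Base rate for 29.88 is 30.5%.
29.88 has an FTA preferential rate, but origin Vinune is not Ular; base rate stands.
Duty = ¥135,701.90 × 30.5% = ¥41,389.08.

¥41,389.08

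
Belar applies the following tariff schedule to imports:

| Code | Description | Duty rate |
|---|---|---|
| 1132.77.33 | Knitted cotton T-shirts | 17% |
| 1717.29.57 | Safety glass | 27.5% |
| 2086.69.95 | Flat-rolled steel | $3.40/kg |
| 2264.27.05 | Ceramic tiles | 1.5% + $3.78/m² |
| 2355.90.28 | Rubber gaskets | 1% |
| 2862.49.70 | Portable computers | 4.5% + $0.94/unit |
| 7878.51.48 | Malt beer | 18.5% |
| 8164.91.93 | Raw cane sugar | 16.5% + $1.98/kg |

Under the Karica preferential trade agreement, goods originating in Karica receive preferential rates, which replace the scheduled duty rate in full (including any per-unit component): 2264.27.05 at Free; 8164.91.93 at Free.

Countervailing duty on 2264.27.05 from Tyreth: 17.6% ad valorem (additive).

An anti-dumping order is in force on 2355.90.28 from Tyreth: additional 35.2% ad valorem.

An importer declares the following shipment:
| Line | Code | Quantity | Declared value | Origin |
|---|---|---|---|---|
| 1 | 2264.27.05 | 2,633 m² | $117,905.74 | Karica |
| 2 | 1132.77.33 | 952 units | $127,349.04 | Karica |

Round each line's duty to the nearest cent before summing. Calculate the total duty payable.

$21,649.34

Line 1 (2264.27.05, Karica, 2,633 m², $117,905.74):
Base rate for 2264.27.05 is 1.5% + $3.78/m².
Origin Karica qualifies under the Belar–Karica agreement and 2264.27.05 is covered: preferential rate Free applies instead.
The additional-duty order on 2264.27.05 targets Tyreth, not Karica; it does not apply.
Duty = $117,905.74 × 0% = $0.00.
Line 2 (1132.77.33, Karica, 952 units, $127,349.04):
Base rate for 1132.77.33 is 17%.
Origin Karica is the FTA partner but 1132.77.33 is not on the preference list; base rate stands.
Duty = $127,349.04 × 17% = $21,649.34.
Total = $0.00 + $21,649.34 = $21,649.34.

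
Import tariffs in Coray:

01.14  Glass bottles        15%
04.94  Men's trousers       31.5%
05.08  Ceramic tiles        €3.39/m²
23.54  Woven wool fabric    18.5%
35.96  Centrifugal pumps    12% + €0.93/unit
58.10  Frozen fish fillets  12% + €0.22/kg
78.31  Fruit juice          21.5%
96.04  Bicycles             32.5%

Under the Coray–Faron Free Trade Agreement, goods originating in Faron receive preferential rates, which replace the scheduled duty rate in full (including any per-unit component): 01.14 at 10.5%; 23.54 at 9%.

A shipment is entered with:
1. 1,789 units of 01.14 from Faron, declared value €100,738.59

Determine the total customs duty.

Line 1 (01.14, Faron, 1,789 units, €100,738.59):
Base rate for 01.14 is 15%.
Origin Faron qualifies under the Coray–Faron agreement and 01.14 is covered: preferential rate 10.5% applies instead.
Duty = €100,738.59 × 10.5% = €10,577.55.

€10,577.55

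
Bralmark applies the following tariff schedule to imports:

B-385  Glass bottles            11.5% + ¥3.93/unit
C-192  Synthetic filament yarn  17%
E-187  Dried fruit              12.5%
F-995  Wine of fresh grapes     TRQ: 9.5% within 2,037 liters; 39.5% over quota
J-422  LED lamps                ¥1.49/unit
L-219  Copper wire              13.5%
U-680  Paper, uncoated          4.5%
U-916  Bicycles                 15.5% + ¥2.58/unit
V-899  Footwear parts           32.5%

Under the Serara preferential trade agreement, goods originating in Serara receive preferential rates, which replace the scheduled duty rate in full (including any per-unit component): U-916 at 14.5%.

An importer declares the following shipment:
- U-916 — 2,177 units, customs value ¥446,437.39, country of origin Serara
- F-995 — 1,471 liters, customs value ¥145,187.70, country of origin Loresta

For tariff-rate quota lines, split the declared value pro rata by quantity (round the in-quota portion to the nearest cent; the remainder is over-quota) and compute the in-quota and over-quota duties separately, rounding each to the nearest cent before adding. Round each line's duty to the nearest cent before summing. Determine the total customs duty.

¥78,526.25

Line 1 (U-916, Serara, 2,177 units, ¥446,437.39):
Base rate for U-916 is 15.5% + ¥2.58/unit.
Origin Serara qualifies under the Bralmark–Serara agreement and U-916 is covered: preferential rate 14.5% applies instead.
Duty = ¥446,437.39 × 14.5% = ¥64,733.42.
Line 2 (F-995, Loresta, 1,471 liters, ¥145,187.70):
Code F-995 is under a tariff-rate quota (threshold 2,037 liters). Quantity 1,471 liters is within the quota, so the in-quota rate 9.5% applies to the full value.
Duty = ¥145,187.70 × 9.5% = ¥13,792.83.
Total = ¥64,733.42 + ¥13,792.83 = ¥78,526.25.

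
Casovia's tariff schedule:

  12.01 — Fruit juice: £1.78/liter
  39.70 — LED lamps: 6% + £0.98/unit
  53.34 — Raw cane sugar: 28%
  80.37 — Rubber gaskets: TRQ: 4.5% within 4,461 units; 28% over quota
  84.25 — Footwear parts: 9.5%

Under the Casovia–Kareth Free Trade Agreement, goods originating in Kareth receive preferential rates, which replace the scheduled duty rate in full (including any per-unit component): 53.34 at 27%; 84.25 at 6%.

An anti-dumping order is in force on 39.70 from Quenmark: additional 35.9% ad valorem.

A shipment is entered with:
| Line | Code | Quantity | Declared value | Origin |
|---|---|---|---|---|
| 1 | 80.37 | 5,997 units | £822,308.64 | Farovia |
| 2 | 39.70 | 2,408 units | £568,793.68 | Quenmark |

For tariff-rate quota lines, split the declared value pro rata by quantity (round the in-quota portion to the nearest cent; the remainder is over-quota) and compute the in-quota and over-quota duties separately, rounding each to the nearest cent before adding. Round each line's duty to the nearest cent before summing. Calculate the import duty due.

Line 1 (80.37, Farovia, 5,997 units, £822,308.64):
Code 80.37 is under a tariff-rate quota (threshold 4,461 units). In-quota: 4,461 units at 4.5%; over-quota: 1,536 units at 28%.
Pro-rata value split: in-quota = £822,308.64 × 4,461/5,997 = £611,692.32; over-quota = £822,308.64 − £611,692.32 = £210,616.32.
In-quota duty = £611,692.32 × 4.5% = £27,526.15. Over-quota duty = £210,616.32 × 28% = £58,972.57.
Line duty = £27,526.15 + £58,972.57 = £86,498.72.
Line 2 (39.70, Quenmark, 2,408 units, £568,793.68):
Base rate for 39.70 is 6% + £0.98/unit.
Additional duty on 39.70 from Quenmark: +35.9%. Applied ad valorem rate: 6% + 35.9% = 41.9%.
Duty = £568,793.68 × 41.9% + 2,408 × £0.98 = £240,684.39.
Total = £86,498.72 + £240,684.39 = £327,183.11.

£327,183.11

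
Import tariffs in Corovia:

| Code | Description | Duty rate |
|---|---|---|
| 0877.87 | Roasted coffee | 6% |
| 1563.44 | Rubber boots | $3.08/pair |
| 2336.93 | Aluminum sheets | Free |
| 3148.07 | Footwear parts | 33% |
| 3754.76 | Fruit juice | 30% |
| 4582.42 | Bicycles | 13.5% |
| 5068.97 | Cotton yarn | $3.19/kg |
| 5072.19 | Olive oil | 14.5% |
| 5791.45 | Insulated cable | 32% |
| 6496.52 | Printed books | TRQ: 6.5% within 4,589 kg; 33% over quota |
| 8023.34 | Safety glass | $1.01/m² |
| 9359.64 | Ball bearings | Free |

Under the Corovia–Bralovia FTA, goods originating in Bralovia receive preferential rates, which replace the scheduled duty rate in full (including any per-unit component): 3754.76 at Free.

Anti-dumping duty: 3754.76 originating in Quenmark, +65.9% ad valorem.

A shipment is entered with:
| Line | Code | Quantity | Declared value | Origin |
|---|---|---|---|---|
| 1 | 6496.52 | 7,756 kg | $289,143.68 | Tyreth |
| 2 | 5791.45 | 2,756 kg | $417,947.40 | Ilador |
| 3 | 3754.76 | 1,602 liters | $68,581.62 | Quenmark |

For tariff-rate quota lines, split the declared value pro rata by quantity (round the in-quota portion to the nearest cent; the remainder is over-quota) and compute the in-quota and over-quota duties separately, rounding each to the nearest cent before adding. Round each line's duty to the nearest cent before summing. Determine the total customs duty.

$249,594.70

Line 1 (6496.52, Tyreth, 7,756 kg, $289,143.68):
Code 6496.52 is under a tariff-rate quota (threshold 4,589 kg). In-quota: 4,589 kg at 6.5%; over-quota: 3,167 kg at 33%.
Pro-rata value split: in-quota = $289,143.68 × 4,589/7,756 = $171,077.92; over-quota = $289,143.68 − $171,077.92 = $118,065.76.
In-quota duty = $171,077.92 × 6.5% = $11,120.06. Over-quota duty = $118,065.76 × 33% = $38,961.70.
Line duty = $11,120.06 + $38,961.70 = $50,081.76.
Line 2 (5791.45, Ilador, 2,756 kg, $417,947.40):
Base rate for 5791.45 is 32%.
Duty = $417,947.40 × 32% = $133,743.17.
Line 3 (3754.76, Quenmark, 1,602 liters, $68,581.62):
Base rate for 3754.76 is 30%.
3754.76 has an FTA preferential rate, but origin Quenmark is not Bralovia; base rate stands.
Additional duty on 3754.76 from Quenmark: +65.9%. Applied ad valorem rate: 30% + 65.9% = 95.9%.
Duty = $68,581.62 × 95.9% = $65,769.77.
Total = $50,081.76 + $133,743.17 + $65,769.77 = $249,594.70.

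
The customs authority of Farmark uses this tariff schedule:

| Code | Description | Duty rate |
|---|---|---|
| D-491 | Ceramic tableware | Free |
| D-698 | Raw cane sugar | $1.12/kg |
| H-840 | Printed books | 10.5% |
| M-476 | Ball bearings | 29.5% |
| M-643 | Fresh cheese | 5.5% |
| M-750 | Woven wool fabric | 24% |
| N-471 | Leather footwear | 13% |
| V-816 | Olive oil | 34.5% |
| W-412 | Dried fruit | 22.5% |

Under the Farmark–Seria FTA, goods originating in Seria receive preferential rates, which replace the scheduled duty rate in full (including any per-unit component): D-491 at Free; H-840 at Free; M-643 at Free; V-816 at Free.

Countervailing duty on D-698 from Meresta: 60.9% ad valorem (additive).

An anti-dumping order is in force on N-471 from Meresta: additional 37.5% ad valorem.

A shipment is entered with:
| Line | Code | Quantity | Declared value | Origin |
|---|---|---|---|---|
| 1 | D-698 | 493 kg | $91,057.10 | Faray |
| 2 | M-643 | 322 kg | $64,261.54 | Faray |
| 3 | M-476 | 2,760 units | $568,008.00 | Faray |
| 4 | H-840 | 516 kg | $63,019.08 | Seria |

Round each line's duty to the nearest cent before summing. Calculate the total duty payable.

$171,648.90

Line 1 (D-698, Faray, 493 kg, $91,057.10):
Base rate for D-698 is $1.12/kg.
The additional-duty order on D-698 targets Meresta, not Faray; it does not apply.
Duty = 493 × $1.12 = $552.16.
Line 2 (M-643, Faray, 322 kg, $64,261.54):
Base rate for M-643 is 5.5%.
M-643 has an FTA preferential rate, but origin Faray is not Seria; base rate stands.
Duty = $64,261.54 × 5.5% = $3,534.38.
Line 3 (M-476, Faray, 2,760 units, $568,008.00):
Base rate for M-476 is 29.5%.
Duty = $568,008.00 × 29.5% = $167,562.36.
Line 4 (H-840, Seria, 516 kg, $63,019.08):
Base rate for H-840 is 10.5%.
Origin Seria qualifies under the Farmark–Seria agreement and H-840 is covered: preferential rate Free applies instead.
Duty = $63,019.08 × 0% = $0.00.
Total = $552.16 + $3,534.38 + $167,562.36 + $0.00 = $171,648.90.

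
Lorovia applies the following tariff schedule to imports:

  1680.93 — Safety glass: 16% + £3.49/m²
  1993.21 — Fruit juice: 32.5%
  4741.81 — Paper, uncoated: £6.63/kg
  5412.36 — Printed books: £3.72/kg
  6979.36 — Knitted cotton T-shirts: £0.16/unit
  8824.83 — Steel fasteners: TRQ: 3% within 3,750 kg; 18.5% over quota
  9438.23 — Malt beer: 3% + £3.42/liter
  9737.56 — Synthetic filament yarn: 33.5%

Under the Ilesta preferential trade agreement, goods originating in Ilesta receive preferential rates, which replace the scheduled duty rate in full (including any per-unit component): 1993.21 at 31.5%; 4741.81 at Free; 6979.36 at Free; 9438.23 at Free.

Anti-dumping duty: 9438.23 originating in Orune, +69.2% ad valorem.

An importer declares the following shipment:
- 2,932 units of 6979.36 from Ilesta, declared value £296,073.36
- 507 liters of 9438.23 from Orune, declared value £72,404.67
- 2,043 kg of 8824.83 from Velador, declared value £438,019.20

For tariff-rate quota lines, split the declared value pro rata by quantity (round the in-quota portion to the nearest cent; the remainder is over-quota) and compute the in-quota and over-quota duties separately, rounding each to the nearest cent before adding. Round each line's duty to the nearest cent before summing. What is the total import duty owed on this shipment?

Line 1 (6979.36, Ilesta, 2,932 units, £296,073.36):
Base rate for 6979.36 is £0.16/unit.
Origin Ilesta qualifies under the Lorovia–Ilesta agreement and 6979.36 is covered: preferential rate Free applies instead.
Duty = £296,073.36 × 0% = £0.00.
Line 2 (9438.23, Orune, 507 liters, £72,404.67):
Base rate for 9438.23 is 3% + £3.42/liter.
9438.23 has an FTA preferential rate, but origin Orune is not Ilesta; base rate stands.
Additional duty on 9438.23 from Orune: +69.2%. Applied ad valorem rate: 3% + 69.2% = 72.2%.
Duty = £72,404.67 × 72.2% + 507 × £3.42 = £54,010.11.
Line 3 (8824.83, Velador, 2,043 kg, £438,019.20):
Code 8824.83 is under a tariff-rate quota (threshold 3,750 kg). Quantity 2,043 kg is within the quota, so the in-quota rate 3% applies to the full value.
Duty = £438,019.20 × 3% = £13,140.58.
Total = £0.00 + £54,010.11 + £13,140.58 = £67,150.69.

£67,150.69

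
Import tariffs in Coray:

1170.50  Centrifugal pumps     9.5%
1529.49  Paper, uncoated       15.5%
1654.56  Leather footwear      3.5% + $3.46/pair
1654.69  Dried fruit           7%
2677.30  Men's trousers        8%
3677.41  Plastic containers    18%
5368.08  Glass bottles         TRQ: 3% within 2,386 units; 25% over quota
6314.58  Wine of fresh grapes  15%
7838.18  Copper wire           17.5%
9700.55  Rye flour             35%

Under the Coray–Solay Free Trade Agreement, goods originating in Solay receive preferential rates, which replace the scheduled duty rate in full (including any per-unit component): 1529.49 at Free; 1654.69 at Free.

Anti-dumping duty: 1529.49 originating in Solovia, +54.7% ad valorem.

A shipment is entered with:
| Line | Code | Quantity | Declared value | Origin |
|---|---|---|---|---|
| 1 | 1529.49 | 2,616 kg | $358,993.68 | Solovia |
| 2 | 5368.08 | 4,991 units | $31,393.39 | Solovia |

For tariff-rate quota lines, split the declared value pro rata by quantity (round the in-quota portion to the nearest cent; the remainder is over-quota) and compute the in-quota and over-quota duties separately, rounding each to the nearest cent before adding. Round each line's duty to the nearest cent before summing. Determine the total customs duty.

Line 1 (1529.49, Solovia, 2,616 kg, $358,993.68):
Base rate for 1529.49 is 15.5%.
1529.49 has an FTA preferential rate, but origin Solovia is not Solay; base rate stands.
Additional duty on 1529.49 from Solovia: +54.7%. Applied ad valorem rate: 15.5% + 54.7% = 70.2%.
Duty = $358,993.68 × 70.2% = $252,013.56.
Line 2 (5368.08, Solovia, 4,991 units, $31,393.39):
Code 5368.08 is under a tariff-rate quota (threshold 2,386 units). In-quota: 2,386 units at 3%; over-quota: 2,605 units at 25%.
Pro-rata value split: in-quota = $31,393.39 × 2,386/4,991 = $15,007.94; over-quota = $31,393.39 − $15,007.94 = $16,385.45.
In-quota duty = $15,007.94 × 3% = $450.24. Over-quota duty = $16,385.45 × 25% = $4,096.36.
Line duty = $450.24 + $4,096.36 = $4,546.60.
Total = $252,013.56 + $4,546.60 = $256,560.16.

$256,560.16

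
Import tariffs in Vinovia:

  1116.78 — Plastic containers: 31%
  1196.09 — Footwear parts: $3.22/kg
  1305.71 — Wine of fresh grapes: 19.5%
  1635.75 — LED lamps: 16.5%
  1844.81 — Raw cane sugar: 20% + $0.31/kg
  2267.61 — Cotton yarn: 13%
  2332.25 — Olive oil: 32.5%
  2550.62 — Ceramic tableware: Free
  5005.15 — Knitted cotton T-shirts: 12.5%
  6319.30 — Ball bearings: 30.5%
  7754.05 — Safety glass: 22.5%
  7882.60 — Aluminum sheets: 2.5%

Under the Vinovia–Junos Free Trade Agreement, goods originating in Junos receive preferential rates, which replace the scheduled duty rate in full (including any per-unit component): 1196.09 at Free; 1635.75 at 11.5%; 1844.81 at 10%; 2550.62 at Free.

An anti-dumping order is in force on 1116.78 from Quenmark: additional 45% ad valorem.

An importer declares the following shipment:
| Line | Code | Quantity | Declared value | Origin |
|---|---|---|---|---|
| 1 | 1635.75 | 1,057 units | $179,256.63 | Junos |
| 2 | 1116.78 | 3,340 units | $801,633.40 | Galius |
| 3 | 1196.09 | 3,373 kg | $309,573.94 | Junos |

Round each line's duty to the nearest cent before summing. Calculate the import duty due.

Line 1 (1635.75, Junos, 1,057 units, $179,256.63):
Base rate for 1635.75 is 16.5%.
Origin Junos qualifies under the Vinovia–Junos agreement and 1635.75 is covered: preferential rate 11.5% applies instead.
Duty = $179,256.63 × 11.5% = $20,614.51.
Line 2 (1116.78, Galius, 3,340 units, $801,633.40):
Base rate for 1116.78 is 31%.
The additional-duty order on 1116.78 targets Quenmark, not Galius; it does not apply.
Duty = $801,633.40 × 31% = $248,506.35.
Line 3 (1196.09, Junos, 3,373 kg, $309,573.94):
Base rate for 1196.09 is $3.22/kg.
Origin Junos qualifies under the Vinovia–Junos agreement and 1196.09 is covered: preferential rate Free applies instead.
Duty = $309,573.94 × 0% = $0.00.
Total = $20,614.51 + $248,506.35 + $0.00 = $269,120.86.

$269,120.86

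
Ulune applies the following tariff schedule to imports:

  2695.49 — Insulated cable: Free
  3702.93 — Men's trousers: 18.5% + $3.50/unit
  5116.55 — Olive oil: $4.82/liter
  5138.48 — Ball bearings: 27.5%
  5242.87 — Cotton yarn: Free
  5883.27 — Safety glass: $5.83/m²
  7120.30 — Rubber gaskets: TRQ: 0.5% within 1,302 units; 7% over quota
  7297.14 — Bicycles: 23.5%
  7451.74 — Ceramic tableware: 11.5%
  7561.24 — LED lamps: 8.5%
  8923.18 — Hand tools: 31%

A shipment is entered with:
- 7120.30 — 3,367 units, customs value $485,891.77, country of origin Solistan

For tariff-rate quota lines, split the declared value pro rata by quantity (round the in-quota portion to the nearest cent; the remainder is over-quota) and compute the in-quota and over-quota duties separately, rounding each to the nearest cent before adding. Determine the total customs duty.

Line 1 (7120.30, Solistan, 3,367 units, $485,891.77):
Code 7120.30 is under a tariff-rate quota (threshold 1,302 units). In-quota: 1,302 units at 0.5%; over-quota: 2,065 units at 7%.
Pro-rata value split: in-quota = $485,891.77 × 1,302/3,367 = $187,891.62; over-quota = $485,891.77 − $187,891.62 = $298,000.15.
In-quota duty = $187,891.62 × 0.5% = $939.46. Over-quota duty = $298,000.15 × 7% = $20,860.01.
Line duty = $939.46 + $20,860.01 = $21,799.47.

$21,799.47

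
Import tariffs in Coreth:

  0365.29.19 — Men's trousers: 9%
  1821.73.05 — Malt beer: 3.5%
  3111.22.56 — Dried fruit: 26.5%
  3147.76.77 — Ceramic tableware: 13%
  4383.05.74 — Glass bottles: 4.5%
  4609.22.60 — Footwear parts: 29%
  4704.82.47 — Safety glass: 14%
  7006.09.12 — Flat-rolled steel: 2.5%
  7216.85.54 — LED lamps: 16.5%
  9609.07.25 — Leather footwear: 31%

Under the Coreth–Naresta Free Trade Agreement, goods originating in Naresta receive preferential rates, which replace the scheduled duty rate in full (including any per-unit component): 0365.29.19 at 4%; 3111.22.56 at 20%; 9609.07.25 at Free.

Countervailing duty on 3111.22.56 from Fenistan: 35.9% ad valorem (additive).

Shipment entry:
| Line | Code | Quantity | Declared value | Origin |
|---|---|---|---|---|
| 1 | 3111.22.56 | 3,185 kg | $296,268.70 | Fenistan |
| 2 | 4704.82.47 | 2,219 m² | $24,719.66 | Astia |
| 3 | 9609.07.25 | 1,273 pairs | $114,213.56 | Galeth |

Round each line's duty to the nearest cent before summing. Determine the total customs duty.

$223,738.62

Line 1 (3111.22.56, Fenistan, 3,185 kg, $296,268.70):
Base rate for 3111.22.56 is 26.5%.
3111.22.56 has an FTA preferential rate, but origin Fenistan is not Naresta; base rate stands.
Additional duty on 3111.22.56 from Fenistan: +35.9%. Applied ad valorem rate: 26.5% + 35.9% = 62.4%.
Duty = $296,268.70 × 62.4% = $184,871.67.
Line 2 (4704.82.47, Astia, 2,219 m², $24,719.66):
Base rate for 4704.82.47 is 14%.
Duty = $24,719.66 × 14% = $3,460.75.
Line 3 (9609.07.25, Galeth, 1,273 pairs, $114,213.56):
Base rate for 9609.07.25 is 31%.
9609.07.25 has an FTA preferential rate, but origin Galeth is not Naresta; base rate stands.
Duty = $114,213.56 × 31% = $35,406.20.
Total = $184,871.67 + $3,460.75 + $35,406.20 = $223,738.62.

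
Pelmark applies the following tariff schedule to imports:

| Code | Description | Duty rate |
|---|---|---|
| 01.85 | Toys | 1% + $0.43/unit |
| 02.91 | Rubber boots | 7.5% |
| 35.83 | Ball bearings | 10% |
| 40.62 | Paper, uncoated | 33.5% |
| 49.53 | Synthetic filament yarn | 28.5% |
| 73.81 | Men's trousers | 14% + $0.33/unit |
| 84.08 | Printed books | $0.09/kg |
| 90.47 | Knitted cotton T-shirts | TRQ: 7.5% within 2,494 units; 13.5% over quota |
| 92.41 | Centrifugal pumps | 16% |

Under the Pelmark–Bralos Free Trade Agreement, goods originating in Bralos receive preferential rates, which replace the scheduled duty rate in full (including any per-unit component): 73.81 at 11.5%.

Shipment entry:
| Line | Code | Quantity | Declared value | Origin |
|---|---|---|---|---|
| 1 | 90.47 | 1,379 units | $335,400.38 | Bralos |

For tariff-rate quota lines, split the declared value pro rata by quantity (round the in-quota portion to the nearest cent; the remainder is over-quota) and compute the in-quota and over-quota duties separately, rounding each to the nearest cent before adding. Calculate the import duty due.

$25,155.03

Line 1 (90.47, Bralos, 1,379 units, $335,400.38):
Code 90.47 is under a tariff-rate quota (threshold 2,494 units). Quantity 1,379 units is within the quota, so the in-quota rate 7.5% applies to the full value.
Duty = $335,400.38 × 7.5% = $25,155.03.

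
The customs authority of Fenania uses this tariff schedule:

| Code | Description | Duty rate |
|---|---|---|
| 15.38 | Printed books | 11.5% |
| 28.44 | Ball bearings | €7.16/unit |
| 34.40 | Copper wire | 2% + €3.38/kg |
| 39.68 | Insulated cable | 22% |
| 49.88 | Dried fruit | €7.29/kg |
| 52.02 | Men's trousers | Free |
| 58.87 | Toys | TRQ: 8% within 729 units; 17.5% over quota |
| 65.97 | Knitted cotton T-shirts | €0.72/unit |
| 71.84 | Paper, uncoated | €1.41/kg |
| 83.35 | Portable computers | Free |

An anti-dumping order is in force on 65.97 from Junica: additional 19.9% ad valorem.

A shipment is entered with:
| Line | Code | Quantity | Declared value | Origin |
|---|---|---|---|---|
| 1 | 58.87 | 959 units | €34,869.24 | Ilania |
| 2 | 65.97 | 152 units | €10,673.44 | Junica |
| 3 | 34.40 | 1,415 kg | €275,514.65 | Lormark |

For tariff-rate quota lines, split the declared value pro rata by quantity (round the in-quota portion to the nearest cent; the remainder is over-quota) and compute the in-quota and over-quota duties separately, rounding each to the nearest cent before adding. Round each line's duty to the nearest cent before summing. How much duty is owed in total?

Line 1 (58.87, Ilania, 959 units, €34,869.24):
Code 58.87 is under a tariff-rate quota (threshold 729 units). In-quota: 729 units at 8%; over-quota: 230 units at 17.5%.
Pro-rata value split: in-quota = €34,869.24 × 729/959 = €26,506.44; over-quota = €34,869.24 − €26,506.44 = €8,362.80.
In-quota duty = €26,506.44 × 8% = €2,120.52. Over-quota duty = €8,362.80 × 17.5% = €1,463.49.
Line duty = €2,120.52 + €1,463.49 = €3,584.01.
Line 2 (65.97, Junica, 152 units, €10,673.44):
Base rate for 65.97 is €0.72/unit.
Additional duty on 65.97 from Junica: +19.9% ad valorem. Applied ad valorem rate = 19.9%.
Duty = €10,673.44 × 19.9% + 152 × €0.72 = €2,233.45.
Line 3 (34.40, Lormark, 1,415 kg, €275,514.65):
Base rate for 34.40 is 2% + €3.38/kg.
Duty = €275,514.65 × 2% + 1,415 × €3.38 = €10,292.99.
Total = €3,584.01 + €2,233.45 + €10,292.99 = €16,110.45.

€16,110.45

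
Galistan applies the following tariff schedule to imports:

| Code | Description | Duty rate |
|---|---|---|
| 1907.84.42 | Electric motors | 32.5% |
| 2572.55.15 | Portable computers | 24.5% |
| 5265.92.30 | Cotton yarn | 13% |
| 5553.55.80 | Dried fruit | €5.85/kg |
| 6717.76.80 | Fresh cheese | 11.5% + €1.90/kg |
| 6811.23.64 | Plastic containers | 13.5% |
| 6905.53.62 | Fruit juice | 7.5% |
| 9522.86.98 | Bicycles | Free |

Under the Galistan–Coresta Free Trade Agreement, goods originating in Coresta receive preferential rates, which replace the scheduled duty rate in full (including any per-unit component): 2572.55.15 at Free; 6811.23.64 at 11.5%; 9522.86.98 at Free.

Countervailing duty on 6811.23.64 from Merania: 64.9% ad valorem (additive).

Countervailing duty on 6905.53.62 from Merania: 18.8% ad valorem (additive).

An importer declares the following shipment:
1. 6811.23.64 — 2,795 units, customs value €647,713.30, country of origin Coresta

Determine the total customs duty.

€74,487.03

Line 1 (6811.23.64, Coresta, 2,795 units, €647,713.30):
Base rate for 6811.23.64 is 13.5%.
Origin Coresta qualifies under the Galistan–Coresta agreement and 6811.23.64 is covered: preferential rate 11.5% applies instead.
The additional-duty order on 6811.23.64 targets Merania, not Coresta; it does not apply.
Duty = €647,713.30 × 11.5% = €74,487.03.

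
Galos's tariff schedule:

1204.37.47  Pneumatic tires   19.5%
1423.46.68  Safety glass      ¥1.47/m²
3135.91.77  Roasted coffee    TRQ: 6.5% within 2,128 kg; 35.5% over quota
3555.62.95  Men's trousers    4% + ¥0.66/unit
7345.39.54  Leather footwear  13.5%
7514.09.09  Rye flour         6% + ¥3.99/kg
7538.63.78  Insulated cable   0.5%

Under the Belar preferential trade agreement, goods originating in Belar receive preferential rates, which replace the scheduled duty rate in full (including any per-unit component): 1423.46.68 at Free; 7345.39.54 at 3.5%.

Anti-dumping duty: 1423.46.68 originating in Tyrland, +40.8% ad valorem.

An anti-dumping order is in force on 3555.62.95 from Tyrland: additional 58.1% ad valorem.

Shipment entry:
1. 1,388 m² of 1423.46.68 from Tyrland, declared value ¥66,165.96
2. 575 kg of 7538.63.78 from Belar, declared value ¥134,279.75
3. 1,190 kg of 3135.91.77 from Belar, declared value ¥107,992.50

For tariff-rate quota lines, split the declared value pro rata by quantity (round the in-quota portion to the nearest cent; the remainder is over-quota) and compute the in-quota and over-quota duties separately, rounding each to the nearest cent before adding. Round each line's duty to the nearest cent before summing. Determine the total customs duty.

Line 1 (1423.46.68, Tyrland, 1,388 m², ¥66,165.96):
Base rate for 1423.46.68 is ¥1.47/m².
1423.46.68 has an FTA preferential rate, but origin Tyrland is not Belar; base rate stands.
Additional duty on 1423.46.68 from Tyrland: +40.8% ad valorem. Applied ad valorem rate = 40.8%.
Duty = ¥66,165.96 × 40.8% + 1,388 × ¥1.47 = ¥29,036.07.
Line 2 (7538.63.78, Belar, 575 kg, ¥134,279.75):
Base rate for 7538.63.78 is 0.5%.
Origin Belar is the FTA partner but 7538.63.78 is not on the preference list; base rate stands.
Duty = ¥134,279.75 × 0.5% = ¥671.40.
Line 3 (3135.91.77, Belar, 1,190 kg, ¥107,992.50):
Code 3135.91.77 is under a tariff-rate quota (threshold 2,128 kg). Quantity 1,190 kg is within the quota, so the in-quota rate 6.5% applies to the full value.
Duty = ¥107,992.50 × 6.5% = ¥7,019.51.
Total = ¥29,036.07 + ¥671.40 + ¥7,019.51 = ¥36,726.98.

¥36,726.98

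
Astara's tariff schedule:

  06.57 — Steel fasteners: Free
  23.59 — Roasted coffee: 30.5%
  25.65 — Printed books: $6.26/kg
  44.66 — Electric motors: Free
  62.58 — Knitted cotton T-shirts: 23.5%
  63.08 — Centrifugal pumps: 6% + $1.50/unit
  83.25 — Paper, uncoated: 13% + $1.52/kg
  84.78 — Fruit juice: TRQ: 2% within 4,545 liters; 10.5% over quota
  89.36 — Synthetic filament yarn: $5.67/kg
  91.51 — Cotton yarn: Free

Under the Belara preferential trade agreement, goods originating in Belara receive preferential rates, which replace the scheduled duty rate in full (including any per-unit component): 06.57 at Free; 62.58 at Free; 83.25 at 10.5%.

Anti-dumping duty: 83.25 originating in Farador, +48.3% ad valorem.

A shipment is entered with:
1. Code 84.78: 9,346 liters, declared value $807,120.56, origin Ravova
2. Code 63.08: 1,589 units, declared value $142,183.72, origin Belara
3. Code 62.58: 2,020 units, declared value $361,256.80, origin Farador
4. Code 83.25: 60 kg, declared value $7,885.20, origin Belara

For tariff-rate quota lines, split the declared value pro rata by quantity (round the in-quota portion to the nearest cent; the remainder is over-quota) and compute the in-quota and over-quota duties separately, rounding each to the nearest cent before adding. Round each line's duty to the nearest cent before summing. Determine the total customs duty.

$148,022.45

Line 1 (84.78, Ravova, 9,346 liters, $807,120.56):
Code 84.78 is under a tariff-rate quota (threshold 4,545 liters). In-quota: 4,545 liters at 2%; over-quota: 4,801 liters at 10.5%.
Pro-rata value split: in-quota = $807,120.56 × 4,545/9,346 = $392,506.20; over-quota = $807,120.56 − $392,506.20 = $414,614.36.
In-quota duty = $392,506.20 × 2% = $7,850.12. Over-quota duty = $414,614.36 × 10.5% = $43,534.51.
Line duty = $7,850.12 + $43,534.51 = $51,384.63.
Line 2 (63.08, Belara, 1,589 units, $142,183.72):
Base rate for 63.08 is 6% + $1.50/unit.
Origin Belara is the FTA partner but 63.08 is not on the preference list; base rate stands.
Duty = $142,183.72 × 6% + 1,589 × $1.50 = $10,914.52.
Line 3 (62.58, Farador, 2,020 units, $361,256.80):
Base rate for 62.58 is 23.5%.
62.58 has an FTA preferential rate, but origin Farador is not Belara; base rate stands.
Duty = $361,256.80 × 23.5% = $84,895.35.
Line 4 (83.25, Belara, 60 kg, $7,885.20):
Base rate for 83.25 is 13% + $1.52/kg.
Origin Belara qualifies under the Astara–Belara agreement and 83.25 is covered: preferential rate 10.5% applies instead.
The additional-duty order on 83.25 targets Farador, not Belara; it does not apply.
Duty = $7,885.20 × 10.5% = $827.95.
Total = $51,384.63 + $10,914.52 + $84,895.35 + $827.95 = $148,022.45.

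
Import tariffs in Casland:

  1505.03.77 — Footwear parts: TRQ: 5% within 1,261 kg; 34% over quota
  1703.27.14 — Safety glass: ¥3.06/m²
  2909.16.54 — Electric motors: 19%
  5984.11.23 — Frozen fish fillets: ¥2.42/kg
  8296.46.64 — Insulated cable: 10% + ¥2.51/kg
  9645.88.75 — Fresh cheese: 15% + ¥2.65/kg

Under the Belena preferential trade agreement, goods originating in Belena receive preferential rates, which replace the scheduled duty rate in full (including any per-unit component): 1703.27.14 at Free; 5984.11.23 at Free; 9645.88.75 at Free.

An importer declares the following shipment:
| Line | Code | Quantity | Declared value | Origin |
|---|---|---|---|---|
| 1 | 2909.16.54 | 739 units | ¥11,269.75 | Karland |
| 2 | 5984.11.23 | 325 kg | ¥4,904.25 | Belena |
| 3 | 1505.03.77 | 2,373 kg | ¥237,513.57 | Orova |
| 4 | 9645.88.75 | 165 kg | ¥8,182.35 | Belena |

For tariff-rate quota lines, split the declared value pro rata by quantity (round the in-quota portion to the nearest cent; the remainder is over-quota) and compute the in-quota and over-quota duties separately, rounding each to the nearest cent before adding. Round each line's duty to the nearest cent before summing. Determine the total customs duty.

Line 1 (2909.16.54, Karland, 739 units, ¥11,269.75):
Base rate for 2909.16.54 is 19%.
Duty = ¥11,269.75 × 19% = ¥2,141.25.
Line 2 (5984.11.23, Belena, 325 kg, ¥4,904.25):
Base rate for 5984.11.23 is ¥2.42/kg.
Origin Belena qualifies under the Casland–Belena agreement and 5984.11.23 is covered: preferential rate Free applies instead.
Duty = ¥4,904.25 × 0% = ¥0.00.
Line 3 (1505.03.77, Orova, 2,373 kg, ¥237,513.57):
Code 1505.03.77 is under a tariff-rate quota (threshold 1,261 kg). In-quota: 1,261 kg at 5%; over-quota: 1,112 kg at 34%.
Pro-rata value split: in-quota = ¥237,513.57 × 1,261/2,373 = ¥126,213.49; over-quota = ¥237,513.57 − ¥126,213.49 = ¥111,300.08.
In-quota duty = ¥126,213.49 × 5% = ¥6,310.67. Over-quota duty = ¥111,300.08 × 34% = ¥37,842.03.
Line duty = ¥6,310.67 + ¥37,842.03 = ¥44,152.70.
Line 4 (9645.88.75, Belena, 165 kg, ¥8,182.35):
Base rate for 9645.88.75 is 15% + ¥2.65/kg.
Origin Belena qualifies under the Casland–Belena agreement and 9645.88.75 is covered: preferential rate Free applies instead.
Duty = ¥8,182.35 × 0% = ¥0.00.
Total = ¥2,141.25 + ¥0.00 + ¥44,152.70 + ¥0.00 = ¥46,293.95.

¥46,293.95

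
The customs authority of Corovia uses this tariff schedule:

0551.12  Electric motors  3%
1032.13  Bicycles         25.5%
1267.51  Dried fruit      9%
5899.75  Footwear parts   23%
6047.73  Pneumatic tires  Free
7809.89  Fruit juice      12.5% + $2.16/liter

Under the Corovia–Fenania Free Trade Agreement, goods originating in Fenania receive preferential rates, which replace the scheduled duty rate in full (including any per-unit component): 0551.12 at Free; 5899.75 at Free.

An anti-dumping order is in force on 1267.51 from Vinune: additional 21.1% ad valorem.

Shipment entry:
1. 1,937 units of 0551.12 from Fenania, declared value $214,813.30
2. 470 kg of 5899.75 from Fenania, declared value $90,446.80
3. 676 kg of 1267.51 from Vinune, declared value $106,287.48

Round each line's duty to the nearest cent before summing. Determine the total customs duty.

Line 1 (0551.12, Fenania, 1,937 units, $214,813.30):
Base rate for 0551.12 is 3%.
Origin Fenania qualifies under the Corovia–Fenania agreement and 0551.12 is covered: preferential rate Free applies instead.
Duty = $214,813.30 × 0% = $0.00.
Line 2 (5899.75, Fenania, 470 kg, $90,446.80):
Base rate for 5899.75 is 23%.
Origin Fenania qualifies under the Corovia–Fenania agreement and 5899.75 is covered: preferential rate Free applies instead.
Duty = $90,446.80 × 0% = $0.00.
Line 3 (1267.51, Vinune, 676 kg, $106,287.48):
Base rate for 1267.51 is 9%.
Additional duty on 1267.51 from Vinune: +21.1%. Applied ad valorem rate: 9% + 21.1% = 30.1%.
Duty = $106,287.48 × 30.1% = $31,992.53.
Total = $0.00 + $0.00 + $31,992.53 = $31,992.53.

$31,992.53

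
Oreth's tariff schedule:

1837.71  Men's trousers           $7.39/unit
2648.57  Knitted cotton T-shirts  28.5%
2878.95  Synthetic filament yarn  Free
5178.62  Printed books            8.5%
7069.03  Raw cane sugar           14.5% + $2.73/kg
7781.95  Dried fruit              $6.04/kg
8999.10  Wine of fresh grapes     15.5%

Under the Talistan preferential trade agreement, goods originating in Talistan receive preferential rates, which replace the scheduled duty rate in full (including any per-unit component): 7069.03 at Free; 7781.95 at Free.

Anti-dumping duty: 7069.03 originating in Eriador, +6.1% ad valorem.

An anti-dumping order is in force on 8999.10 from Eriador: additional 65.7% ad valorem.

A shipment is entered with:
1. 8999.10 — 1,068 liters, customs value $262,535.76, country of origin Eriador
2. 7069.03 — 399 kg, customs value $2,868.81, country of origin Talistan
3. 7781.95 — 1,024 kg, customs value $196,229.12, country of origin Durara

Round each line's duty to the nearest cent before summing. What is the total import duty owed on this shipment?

$219,364.00

Line 1 (8999.10, Eriador, 1,068 liters, $262,535.76):
Base rate for 8999.10 is 15.5%.
Additional duty on 8999.10 from Eriador: +65.7%. Applied ad valorem rate: 15.5% + 65.7% = 81.2%.
Duty = $262,535.76 × 81.2% = $213,179.04.
Line 2 (7069.03, Talistan, 399 kg, $2,868.81):
Base rate for 7069.03 is 14.5% + $2.73/kg.
Origin Talistan qualifies under the Oreth–Talistan agreement and 7069.03 is covered: preferential rate Free applies instead.
The additional-duty order on 7069.03 targets Eriador, not Talistan; it does not apply.
Duty = $2,868.81 × 0% = $0.00.
Line 3 (7781.95, Durara, 1,024 kg, $196,229.12):
Base rate for 7781.95 is $6.04/kg.
7781.95 has an FTA preferential rate, but origin Durara is not Talistan; base rate stands.
Duty = 1,024 × $6.04 = $6,184.96.
Total = $213,179.04 + $0.00 + $6,184.96 = $219,364.00.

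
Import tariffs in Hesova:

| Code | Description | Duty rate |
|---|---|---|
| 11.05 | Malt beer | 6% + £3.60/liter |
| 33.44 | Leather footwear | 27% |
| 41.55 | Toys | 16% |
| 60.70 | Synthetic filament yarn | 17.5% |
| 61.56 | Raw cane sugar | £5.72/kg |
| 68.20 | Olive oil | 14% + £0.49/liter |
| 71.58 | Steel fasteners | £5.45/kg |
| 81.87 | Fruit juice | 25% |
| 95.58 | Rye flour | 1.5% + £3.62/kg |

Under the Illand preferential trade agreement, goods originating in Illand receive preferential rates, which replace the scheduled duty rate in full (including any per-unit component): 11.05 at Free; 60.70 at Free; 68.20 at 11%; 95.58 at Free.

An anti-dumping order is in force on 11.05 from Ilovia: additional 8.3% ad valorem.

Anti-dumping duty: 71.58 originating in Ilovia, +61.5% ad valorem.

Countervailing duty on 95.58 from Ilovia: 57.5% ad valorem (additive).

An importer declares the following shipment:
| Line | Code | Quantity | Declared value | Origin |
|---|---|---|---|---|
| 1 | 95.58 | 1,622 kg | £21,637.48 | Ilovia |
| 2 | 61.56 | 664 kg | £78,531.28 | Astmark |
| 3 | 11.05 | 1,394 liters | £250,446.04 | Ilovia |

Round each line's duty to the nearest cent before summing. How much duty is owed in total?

Line 1 (95.58, Ilovia, 1,622 kg, £21,637.48):
Base rate for 95.58 is 1.5% + £3.62/kg.
95.58 has an FTA preferential rate, but origin Ilovia is not Illand; base rate stands.
Additional duty on 95.58 from Ilovia: +57.5%. Applied ad valorem rate: 1.5% + 57.5% = 59%.
Duty = £21,637.48 × 59% + 1,622 × £3.62 = £18,637.75.
Line 2 (61.56, Astmark, 664 kg, £78,531.28):
Base rate for 61.56 is £5.72/kg.
Duty = 664 × £5.72 = £3,798.08.
Line 3 (11.05, Ilovia, 1,394 liters, £250,446.04):
Base rate for 11.05 is 6% + £3.60/liter.
11.05 has an FTA preferential rate, but origin Ilovia is not Illand; base rate stands.
Additional duty on 11.05 from Ilovia: +8.3%. Applied ad valorem rate: 6% + 8.3% = 14.3%.
Duty = £250,446.04 × 14.3% + 1,394 × £3.60 = £40,832.18.
Total = £18,637.75 + £3,798.08 + £40,832.18 = £63,268.01.

£63,268.01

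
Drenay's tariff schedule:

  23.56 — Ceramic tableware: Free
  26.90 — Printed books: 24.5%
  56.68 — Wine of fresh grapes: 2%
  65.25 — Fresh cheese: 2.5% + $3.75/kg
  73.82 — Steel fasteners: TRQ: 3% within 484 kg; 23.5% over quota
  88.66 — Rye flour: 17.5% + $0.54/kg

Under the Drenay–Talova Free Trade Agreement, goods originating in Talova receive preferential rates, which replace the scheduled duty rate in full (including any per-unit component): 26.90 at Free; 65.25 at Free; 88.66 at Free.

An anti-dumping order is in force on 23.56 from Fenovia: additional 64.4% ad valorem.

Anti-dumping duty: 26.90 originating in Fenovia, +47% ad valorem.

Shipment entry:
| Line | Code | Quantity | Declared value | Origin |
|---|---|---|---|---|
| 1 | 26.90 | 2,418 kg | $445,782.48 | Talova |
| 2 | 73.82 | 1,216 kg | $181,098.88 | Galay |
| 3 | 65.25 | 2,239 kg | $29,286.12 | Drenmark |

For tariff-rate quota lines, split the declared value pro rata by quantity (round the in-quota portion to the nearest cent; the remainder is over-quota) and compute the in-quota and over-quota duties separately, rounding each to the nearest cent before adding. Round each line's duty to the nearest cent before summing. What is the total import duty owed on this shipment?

Line 1 (26.90, Talova, 2,418 kg, $445,782.48):
Base rate for 26.90 is 24.5%.
Origin Talova qualifies under the Drenay–Talova agreement and 26.90 is covered: preferential rate Free applies instead.
The additional-duty order on 26.90 targets Fenovia, not Talova; it does not apply.
Duty = $445,782.48 × 0% = $0.00.
Line 2 (73.82, Galay, 1,216 kg, $181,098.88):
Code 73.82 is under a tariff-rate quota (threshold 484 kg). In-quota: 484 kg at 3%; over-quota: 732 kg at 23.5%.
Pro-rata value split: in-quota = $181,098.88 × 484/1,216 = $72,082.12; over-quota = $181,098.88 − $72,082.12 = $109,016.76.
In-quota duty = $72,082.12 × 3% = $2,162.46. Over-quota duty = $109,016.76 × 23.5% = $25,618.94.
Line duty = $2,162.46 + $25,618.94 = $27,781.40.
Line 3 (65.25, Drenmark, 2,239 kg, $29,286.12):
Base rate for 65.25 is 2.5% + $3.75/kg.
65.25 has an FTA preferential rate, but origin Drenmark is not Talova; base rate stands.
Duty = $29,286.12 × 2.5% + 2,239 × $3.75 = $9,128.40.
Total = $0.00 + $27,781.40 + $9,128.40 = $36,909.80.

$36,909.80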